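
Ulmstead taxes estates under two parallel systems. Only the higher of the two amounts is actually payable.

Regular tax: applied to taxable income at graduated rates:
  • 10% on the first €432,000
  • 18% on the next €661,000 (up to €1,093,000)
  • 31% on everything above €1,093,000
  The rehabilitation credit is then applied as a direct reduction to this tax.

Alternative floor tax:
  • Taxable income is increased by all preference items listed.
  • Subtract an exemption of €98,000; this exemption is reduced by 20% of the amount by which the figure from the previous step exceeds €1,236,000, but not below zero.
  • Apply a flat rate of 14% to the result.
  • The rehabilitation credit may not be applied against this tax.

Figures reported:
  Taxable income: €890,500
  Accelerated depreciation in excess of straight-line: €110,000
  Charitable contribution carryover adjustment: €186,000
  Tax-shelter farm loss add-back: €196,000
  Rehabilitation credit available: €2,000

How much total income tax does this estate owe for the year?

Alternative floor tax:
  Adjusted income: €890,500 + €110,000 + €186,000 + €196,000 = €1,382,500
  Exemption: €98,000 − 20% × (€1,382,500 − €1,236,000) = €98,000 − €29,300 = €68,700
  Base: €1,382,500 − €68,700 = €1,313,800
  €1,313,800 × 14% = €183,932

Regular tax:
  €432,000 × 10% = €43,200
  €458,500 × 18% = €82,530
  → €125,730
  Less rehabilitation credit €2,000 → €123,730

€183,932 > €123,730, so the alternative floor tax is the binding amount.

€183,932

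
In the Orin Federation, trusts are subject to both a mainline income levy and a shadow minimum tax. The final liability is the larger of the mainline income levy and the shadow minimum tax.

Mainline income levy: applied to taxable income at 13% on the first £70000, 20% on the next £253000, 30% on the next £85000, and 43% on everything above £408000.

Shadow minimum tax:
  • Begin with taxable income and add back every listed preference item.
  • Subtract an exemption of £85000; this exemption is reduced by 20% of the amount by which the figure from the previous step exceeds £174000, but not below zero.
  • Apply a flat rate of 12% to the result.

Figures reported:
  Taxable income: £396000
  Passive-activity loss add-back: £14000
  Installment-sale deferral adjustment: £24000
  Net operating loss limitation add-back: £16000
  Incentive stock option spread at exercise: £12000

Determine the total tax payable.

£81600

Shadow minimum tax:
  Adjusted income: £396000 + £14000 + £24000 + £16000 + £12000 = £462000
  Exemption: £85000 − 20% × (£462000 − £174000) = £85000 − £57600 = £27400
  Base: £462000 − £27400 = £434600
  £434600 × 12% = £52152

Mainline income levy:
  £70000 × 13% = £9100
  £253000 × 20% = £50600
  £73000 × 30% = £21900
  → £81600

£81600 > £52152, so the mainline income levy governs.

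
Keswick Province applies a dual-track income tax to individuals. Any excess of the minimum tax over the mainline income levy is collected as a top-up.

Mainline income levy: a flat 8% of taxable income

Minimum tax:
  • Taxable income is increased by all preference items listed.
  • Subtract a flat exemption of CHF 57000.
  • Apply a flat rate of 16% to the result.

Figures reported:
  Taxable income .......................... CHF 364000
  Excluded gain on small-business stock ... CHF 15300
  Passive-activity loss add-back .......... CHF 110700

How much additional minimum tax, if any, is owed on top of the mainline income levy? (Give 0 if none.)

CHF 40160

Minimum tax:
  Adjusted income: CHF 364000 + CHF 15300 + CHF 110700 = CHF 490000
  Less exemption CHF 57000 → base CHF 433000
  CHF 433000 × 16% = CHF 69280

Mainline income levy:
  CHF 364000 × 8% = CHF 29120

Excess of minimum tax over mainline income levy: CHF 69280 − CHF 29120 = CHF 40160.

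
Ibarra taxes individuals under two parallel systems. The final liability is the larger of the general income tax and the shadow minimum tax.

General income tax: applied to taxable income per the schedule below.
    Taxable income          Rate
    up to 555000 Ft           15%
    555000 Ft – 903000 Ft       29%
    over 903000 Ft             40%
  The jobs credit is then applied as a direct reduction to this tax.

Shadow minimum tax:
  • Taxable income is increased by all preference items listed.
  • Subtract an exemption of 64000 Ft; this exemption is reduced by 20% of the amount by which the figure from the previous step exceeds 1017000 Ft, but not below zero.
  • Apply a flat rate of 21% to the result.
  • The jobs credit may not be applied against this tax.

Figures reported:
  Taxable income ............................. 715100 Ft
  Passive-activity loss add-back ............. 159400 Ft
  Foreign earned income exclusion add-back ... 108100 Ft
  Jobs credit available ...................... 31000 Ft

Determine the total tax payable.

General income tax:
  555000 Ft × 15% = 83250 Ft
  160100 Ft × 29% = 46429 Ft
  → 129679 Ft
  Less jobs credit 31000 Ft → 98679 Ft

Shadow minimum tax:
  Adjusted income: 715100 Ft + 159400 Ft + 108100 Ft = 982600 Ft
  Exemption: 982600 Ft ≤ 1017000 Ft, so full 64000 Ft applies
  Base: 982600 Ft − 64000 Ft = 918600 Ft
  918600 Ft × 21% = 192906 Ft

192906 Ft > 98679 Ft, so the shadow minimum tax is the binding amount.

192906 Ft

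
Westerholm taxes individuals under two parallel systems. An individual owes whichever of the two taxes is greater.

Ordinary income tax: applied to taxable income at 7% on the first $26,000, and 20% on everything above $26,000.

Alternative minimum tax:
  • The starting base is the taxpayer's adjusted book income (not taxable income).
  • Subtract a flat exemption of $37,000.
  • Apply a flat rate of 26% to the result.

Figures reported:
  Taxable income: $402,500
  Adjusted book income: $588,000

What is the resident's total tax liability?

Alternative minimum tax:
  Base (adjusted book income): $588,000
  Less exemption $37,000 → base $551,000
  $551,000 × 26% = $143,260

Ordinary income tax:
  $26,000 × 7% = $1,820
  $376,500 × 20% = $75,300
  → $77,120

$143,260 > $77,120, so the alternative minimum tax is the binding amount.

$143,260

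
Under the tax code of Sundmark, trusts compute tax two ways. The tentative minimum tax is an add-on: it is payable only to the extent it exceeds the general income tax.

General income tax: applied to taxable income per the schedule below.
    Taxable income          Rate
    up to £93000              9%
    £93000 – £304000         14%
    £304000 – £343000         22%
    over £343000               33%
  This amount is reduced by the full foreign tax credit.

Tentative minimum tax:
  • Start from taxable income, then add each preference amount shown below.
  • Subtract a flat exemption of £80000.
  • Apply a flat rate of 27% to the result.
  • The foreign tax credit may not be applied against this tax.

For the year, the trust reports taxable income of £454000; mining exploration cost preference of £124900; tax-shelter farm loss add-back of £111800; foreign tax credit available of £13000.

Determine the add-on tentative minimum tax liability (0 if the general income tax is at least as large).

Tentative minimum tax:
  Adjusted income: £454000 + £124900 + £111800 = £690700
  Less exemption £80000 → base £610700
  £610700 × 27% = £164889

General income tax:
  £93000 × 9% = £8370
  £211000 × 14% = £29540
  £39000 × 22% = £8580
  £111000 × 33% = £36630
  → £83120
  Less foreign tax credit £13000 → £70120

Excess of tentative minimum tax over general income tax: £164889 − £70120 = £94769.

£94769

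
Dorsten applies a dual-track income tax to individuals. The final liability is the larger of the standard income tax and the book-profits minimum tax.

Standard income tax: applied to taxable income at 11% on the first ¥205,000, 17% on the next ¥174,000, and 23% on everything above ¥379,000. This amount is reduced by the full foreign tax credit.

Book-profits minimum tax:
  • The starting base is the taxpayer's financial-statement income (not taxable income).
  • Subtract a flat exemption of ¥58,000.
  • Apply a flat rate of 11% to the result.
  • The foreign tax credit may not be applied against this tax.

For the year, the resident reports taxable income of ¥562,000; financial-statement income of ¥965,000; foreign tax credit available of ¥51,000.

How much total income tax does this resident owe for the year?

¥99,770

Book-profits minimum tax:
  Base (financial-statement income): ¥965,000
  Less exemption ¥58,000 → base ¥907,000
  ¥907,000 × 11% = ¥99,770

Standard income tax:
  ¥205,000 × 11% = ¥22,550
  ¥174,000 × 17% = ¥29,580
  ¥183,000 × 23% = ¥42,090
  → ¥94,220
  Less foreign tax credit ¥51,000 → ¥43,220

¥99,770 > ¥43,220, so the book-profits minimum tax is the binding amount.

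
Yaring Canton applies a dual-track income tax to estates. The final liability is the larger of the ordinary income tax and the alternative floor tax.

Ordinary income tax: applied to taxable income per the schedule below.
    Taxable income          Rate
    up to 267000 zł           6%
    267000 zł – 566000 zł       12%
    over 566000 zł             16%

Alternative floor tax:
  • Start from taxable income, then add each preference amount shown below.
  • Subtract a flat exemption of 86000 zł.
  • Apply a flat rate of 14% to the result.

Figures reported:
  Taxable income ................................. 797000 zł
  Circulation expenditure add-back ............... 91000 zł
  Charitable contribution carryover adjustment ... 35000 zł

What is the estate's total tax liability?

117180 zł

Ordinary income tax:
  267000 zł × 6% = 16020 zł
  299000 zł × 12% = 35880 zł
  231000 zł × 16% = 36960 zł
  → 88860 zł

Alternative floor tax:
  Adjusted income: 797000 zł + 91000 zł + 35000 zł = 923000 zł
  Less exemption 86000 zł → base 837000 zł
  837000 zł × 14% = 117180 zł

117180 zł > 88860 zł, so the alternative floor tax is the binding amount.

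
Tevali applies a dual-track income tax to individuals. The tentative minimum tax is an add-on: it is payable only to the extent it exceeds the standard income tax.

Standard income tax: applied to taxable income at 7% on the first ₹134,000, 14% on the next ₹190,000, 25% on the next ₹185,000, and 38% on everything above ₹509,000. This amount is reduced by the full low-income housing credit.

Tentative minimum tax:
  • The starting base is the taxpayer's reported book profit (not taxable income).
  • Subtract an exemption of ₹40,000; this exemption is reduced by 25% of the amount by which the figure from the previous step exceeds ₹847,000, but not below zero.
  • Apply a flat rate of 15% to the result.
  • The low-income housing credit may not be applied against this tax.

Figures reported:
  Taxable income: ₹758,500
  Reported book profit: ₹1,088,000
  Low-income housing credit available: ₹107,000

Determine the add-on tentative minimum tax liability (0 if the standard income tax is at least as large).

Standard income tax:
  ₹134,000 × 7% = ₹9,380
  ₹190,000 × 14% = ₹26,600
  ₹185,000 × 25% = ₹46,250
  ₹249,500 × 38% = ₹94,810
  → ₹177,040
  Less low-income housing credit ₹107,000 → ₹70,040

Tentative minimum tax:
  Base (reported book profit): ₹1,088,000
  Exemption: 25% × (₹1,088,000 − ₹847,000) = ₹60,250 ≥ ₹40,000, so the exemption is fully phased out
  Base: ₹1,088,000 − ₹0 = ₹1,088,000
  ₹1,088,000 × 15% = ₹163,200

Excess of tentative minimum tax over standard income tax: ₹163,200 − ₹70,040 = ₹93,160.

₹93,160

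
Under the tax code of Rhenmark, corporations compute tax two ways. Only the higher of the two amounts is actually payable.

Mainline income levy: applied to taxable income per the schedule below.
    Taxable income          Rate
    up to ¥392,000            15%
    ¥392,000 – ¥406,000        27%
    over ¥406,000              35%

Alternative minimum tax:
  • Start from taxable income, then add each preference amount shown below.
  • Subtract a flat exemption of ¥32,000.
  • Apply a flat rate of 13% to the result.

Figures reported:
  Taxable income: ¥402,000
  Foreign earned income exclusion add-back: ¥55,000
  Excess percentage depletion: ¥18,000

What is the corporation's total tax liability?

¥61,500

Alternative minimum tax:
  Adjusted income: ¥402,000 + ¥55,000 + ¥18,000 = ¥475,000
  Less exemption ¥32,000 → base ¥443,000
  ¥443,000 × 13% = ¥57,590

Mainline income levy:
  ¥392,000 × 15% = ¥58,800
  ¥10,000 × 27% = ¥2,700
  → ¥61,500

¥61,500 > ¥57,590, so the mainline income levy governs.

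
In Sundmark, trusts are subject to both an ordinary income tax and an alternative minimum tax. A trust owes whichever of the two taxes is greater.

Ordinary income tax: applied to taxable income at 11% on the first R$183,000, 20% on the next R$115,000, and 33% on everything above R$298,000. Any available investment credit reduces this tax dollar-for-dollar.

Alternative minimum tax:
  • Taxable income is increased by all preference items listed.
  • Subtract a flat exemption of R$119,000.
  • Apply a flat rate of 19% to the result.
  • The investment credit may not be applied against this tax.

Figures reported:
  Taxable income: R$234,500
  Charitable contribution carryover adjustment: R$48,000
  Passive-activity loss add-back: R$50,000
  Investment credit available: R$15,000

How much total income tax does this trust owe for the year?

R$40,565

Alternative minimum tax:
  Adjusted income: R$234,500 + R$48,000 + R$50,000 = R$332,500
  Less exemption R$119,000 → base R$213,500
  R$213,500 × 19% = R$40,565

Ordinary income tax:
  R$183,000 × 11% = R$20,130
  R$51,500 × 20% = R$10,300
  → R$30,430
  Less investment credit R$15,000 → R$15,430

R$40,565 > R$15,430, so the alternative minimum tax is the binding amount.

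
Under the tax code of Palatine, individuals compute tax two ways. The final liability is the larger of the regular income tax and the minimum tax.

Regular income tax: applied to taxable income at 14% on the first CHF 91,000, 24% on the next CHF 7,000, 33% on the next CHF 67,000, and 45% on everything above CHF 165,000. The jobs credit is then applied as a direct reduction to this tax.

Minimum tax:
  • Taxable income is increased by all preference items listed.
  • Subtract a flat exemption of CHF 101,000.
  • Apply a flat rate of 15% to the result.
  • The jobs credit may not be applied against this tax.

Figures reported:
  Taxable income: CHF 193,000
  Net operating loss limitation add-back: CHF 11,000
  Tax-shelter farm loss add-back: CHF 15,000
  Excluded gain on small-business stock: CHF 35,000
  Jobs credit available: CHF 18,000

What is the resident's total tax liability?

Minimum tax:
  Adjusted income: CHF 193,000 + CHF 11,000 + CHF 15,000 + CHF 35,000 = CHF 254,000
  Less exemption CHF 101,000 → base CHF 153,000
  CHF 153,000 × 15% = CHF 22,950

Regular income tax:
  CHF 91,000 × 14% = CHF 12,740
  CHF 7,000 × 24% = CHF 1,680
  CHF 67,000 × 33% = CHF 22,110
  CHF 28,000 × 45% = CHF 12,600
  → CHF 49,130
  Less jobs credit CHF 18,000 → CHF 31,130

CHF 31,130 > CHF 22,950, so the regular income tax governs.

CHF 31,130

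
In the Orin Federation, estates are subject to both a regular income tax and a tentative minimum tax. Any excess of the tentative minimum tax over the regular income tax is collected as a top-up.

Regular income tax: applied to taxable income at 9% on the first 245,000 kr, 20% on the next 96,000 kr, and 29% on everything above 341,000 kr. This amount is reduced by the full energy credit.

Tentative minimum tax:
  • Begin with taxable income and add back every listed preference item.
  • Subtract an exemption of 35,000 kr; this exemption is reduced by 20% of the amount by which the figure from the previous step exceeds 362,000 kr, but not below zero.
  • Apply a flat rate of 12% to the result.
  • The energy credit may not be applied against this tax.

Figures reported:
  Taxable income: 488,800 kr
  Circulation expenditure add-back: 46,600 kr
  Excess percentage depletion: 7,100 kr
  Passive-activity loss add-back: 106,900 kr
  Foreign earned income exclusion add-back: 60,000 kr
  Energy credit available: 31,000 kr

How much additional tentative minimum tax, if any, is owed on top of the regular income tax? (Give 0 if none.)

32,016 kr

Tentative minimum tax:
  Adjusted income: 488,800 kr + 46,600 kr + 7,100 kr + 106,900 kr + 60,000 kr = 709,400 kr
  Exemption: 20% × (709,400 kr − 362,000 kr) = 69,480 kr ≥ 35,000 kr, so the exemption is fully phased out
  Base: 709,400 kr − 0 kr = 709,400 kr
  709,400 kr × 12% = 85,128 kr

Regular income tax:
  245,000 kr × 9% = 22,050 kr
  96,000 kr × 20% = 19,200 kr
  147,800 kr × 29% = 42,862 kr
  → 84,112 kr
  Less energy credit 31,000 kr → 53,112 kr

Excess of tentative minimum tax over regular income tax: 85,128 kr − 53,112 kr = 32,016 kr.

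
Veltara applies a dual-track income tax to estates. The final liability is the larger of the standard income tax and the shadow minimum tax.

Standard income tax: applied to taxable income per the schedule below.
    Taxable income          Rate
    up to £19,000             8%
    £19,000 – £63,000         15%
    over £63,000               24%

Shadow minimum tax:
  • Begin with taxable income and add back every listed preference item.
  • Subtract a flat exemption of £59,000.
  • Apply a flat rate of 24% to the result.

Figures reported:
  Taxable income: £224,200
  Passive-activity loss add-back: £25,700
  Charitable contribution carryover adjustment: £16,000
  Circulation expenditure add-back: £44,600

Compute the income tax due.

£60,360

Standard income tax:
  £19,000 × 8% = £1,520
  £44,000 × 15% = £6,600
  £161,200 × 24% = £38,688
  → £46,808

Shadow minimum tax:
  Adjusted income: £224,200 + £25,700 + £16,000 + £44,600 = £310,500
  Less exemption £59,000 → base £251,500
  £251,500 × 24% = £60,360

£60,360 > £46,808, so the shadow minimum tax is the binding amount.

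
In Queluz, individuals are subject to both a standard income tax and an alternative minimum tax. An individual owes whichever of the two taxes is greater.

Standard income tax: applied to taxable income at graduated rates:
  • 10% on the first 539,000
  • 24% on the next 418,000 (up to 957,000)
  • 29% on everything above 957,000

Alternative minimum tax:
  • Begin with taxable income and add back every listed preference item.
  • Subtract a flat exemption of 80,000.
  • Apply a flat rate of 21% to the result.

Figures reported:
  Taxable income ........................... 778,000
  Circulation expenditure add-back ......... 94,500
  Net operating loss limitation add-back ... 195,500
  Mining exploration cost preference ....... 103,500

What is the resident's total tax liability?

Standard income tax:
  539,000 × 10% = 53,900
  239,000 × 24% = 57,360
  → 111,260

Alternative minimum tax:
  Adjusted income: 778,000 + 94,500 + 195,500 + 103,500 = 1,171,500
  Less exemption 80,000 → base 1,091,500
  1,091,500 × 21% = 229,215

229,215 > 111,260, so the alternative minimum tax is the binding amount.

229,215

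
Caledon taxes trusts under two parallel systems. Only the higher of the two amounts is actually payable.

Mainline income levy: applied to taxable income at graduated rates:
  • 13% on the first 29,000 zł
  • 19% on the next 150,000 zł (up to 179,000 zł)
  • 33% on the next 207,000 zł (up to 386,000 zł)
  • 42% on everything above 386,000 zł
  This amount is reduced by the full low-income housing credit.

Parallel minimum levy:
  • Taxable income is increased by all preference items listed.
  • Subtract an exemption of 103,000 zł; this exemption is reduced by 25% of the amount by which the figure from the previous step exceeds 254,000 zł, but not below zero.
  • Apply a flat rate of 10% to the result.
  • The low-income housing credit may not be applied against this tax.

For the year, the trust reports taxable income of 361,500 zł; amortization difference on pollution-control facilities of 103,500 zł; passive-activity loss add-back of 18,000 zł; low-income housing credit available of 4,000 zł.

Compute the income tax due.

88,495 zł

Parallel minimum levy:
  Adjusted income: 361,500 zł + 103,500 zł + 18,000 zł = 483,000 zł
  Exemption: 103,000 zł − 25% × (483,000 zł − 254,000 zł) = 103,000 zł − 57,250 zł = 45,750 zł
  Base: 483,000 zł − 45,750 zł = 437,250 zł
  437,250 zł × 10% = 43,725 zł

Mainline income levy:
  29,000 zł × 13% = 3,770 zł
  150,000 zł × 19% = 28,500 zł
  182,500 zł × 33% = 60,225 zł
  → 92,495 zł
  Less low-income housing credit 4,000 zł → 88,495 zł

88,495 zł > 43,725 zł, so the mainline income levy governs.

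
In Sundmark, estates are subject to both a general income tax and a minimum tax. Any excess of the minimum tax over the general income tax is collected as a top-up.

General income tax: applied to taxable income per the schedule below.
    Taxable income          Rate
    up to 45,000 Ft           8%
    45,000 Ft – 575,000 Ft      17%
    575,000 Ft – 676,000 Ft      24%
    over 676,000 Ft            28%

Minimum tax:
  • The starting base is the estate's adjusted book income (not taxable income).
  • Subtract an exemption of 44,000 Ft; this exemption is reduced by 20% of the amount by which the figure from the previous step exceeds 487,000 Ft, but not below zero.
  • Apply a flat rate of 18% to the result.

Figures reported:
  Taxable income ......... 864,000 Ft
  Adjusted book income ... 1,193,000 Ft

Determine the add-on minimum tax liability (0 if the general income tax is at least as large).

General income tax:
  45,000 Ft × 8% = 3,600 Ft
  530,000 Ft × 17% = 90,100 Ft
  101,000 Ft × 24% = 24,240 Ft
  188,000 Ft × 28% = 52,640 Ft
  → 170,580 Ft

Minimum tax:
  Base (adjusted book income): 1,193,000 Ft
  Exemption: 20% × (1,193,000 Ft − 487,000 Ft) = 141,200 Ft ≥ 44,000 Ft, so the exemption is fully phased out
  Base: 1,193,000 Ft − 0 Ft = 1,193,000 Ft
  1,193,000 Ft × 18% = 214,740 Ft

Excess of minimum tax over general income tax: 214,740 Ft − 170,580 Ft = 44,160 Ft.

44,160 Ft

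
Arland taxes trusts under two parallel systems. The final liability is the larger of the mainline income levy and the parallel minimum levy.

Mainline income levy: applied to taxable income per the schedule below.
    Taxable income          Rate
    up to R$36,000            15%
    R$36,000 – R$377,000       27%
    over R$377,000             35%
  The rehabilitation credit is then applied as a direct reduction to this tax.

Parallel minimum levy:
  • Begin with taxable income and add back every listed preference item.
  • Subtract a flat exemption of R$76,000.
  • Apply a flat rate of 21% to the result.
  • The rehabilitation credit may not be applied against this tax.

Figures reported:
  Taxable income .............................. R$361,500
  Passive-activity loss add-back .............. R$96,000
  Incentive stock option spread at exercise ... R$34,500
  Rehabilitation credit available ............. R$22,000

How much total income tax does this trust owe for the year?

Parallel minimum levy:
  Adjusted income: R$361,500 + R$96,000 + R$34,500 = R$492,000
  Less exemption R$76,000 → base R$416,000
  R$416,000 × 21% = R$87,360

Mainline income levy:
  R$36,000 × 15% = R$5,400
  R$325,500 × 27% = R$87,885
  → R$93,285
  Less rehabilitation credit R$22,000 → R$71,285

R$87,360 > R$71,285, so the parallel minimum levy is the binding amount.

R$87,360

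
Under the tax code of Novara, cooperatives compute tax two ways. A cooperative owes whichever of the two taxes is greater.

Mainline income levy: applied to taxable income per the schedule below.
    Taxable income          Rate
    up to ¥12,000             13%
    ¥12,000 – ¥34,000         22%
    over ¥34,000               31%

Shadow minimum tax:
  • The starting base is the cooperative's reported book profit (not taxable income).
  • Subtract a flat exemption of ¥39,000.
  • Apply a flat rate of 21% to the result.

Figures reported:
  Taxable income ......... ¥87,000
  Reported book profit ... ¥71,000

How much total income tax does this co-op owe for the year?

Shadow minimum tax:
  Base (reported book profit): ¥71,000
  Less exemption ¥39,000 → base ¥32,000
  ¥32,000 × 21% = ¥6,720

Mainline income levy:
  ¥12,000 × 13% = ¥1,560
  ¥22,000 × 22% = ¥4,840
  ¥53,000 × 31% = ¥16,430
  → ¥22,830

¥22,830 > ¥6,720, so the mainline income levy governs.

¥22,830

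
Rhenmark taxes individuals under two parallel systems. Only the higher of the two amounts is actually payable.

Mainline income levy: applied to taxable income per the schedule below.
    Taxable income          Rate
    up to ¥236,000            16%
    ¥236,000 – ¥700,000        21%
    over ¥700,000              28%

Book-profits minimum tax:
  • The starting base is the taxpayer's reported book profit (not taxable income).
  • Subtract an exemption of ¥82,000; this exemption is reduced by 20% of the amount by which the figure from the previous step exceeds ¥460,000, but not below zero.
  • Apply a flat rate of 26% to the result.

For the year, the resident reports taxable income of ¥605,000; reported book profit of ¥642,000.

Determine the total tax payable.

Mainline income levy:
  ¥236,000 × 16% = ¥37,760
  ¥369,000 × 21% = ¥77,490
  → ¥115,250

Book-profits minimum tax:
  Base (reported book profit): ¥642,000
  Exemption: ¥82,000 − 20% × (¥642,000 − ¥460,000) = ¥82,000 − ¥36,400 = ¥45,600
  Base: ¥642,000 − ¥45,600 = ¥596,400
  ¥596,400 × 26% = ¥155,064

¥155,064 > ¥115,250, so the book-profits minimum tax is the binding amount.

¥155,064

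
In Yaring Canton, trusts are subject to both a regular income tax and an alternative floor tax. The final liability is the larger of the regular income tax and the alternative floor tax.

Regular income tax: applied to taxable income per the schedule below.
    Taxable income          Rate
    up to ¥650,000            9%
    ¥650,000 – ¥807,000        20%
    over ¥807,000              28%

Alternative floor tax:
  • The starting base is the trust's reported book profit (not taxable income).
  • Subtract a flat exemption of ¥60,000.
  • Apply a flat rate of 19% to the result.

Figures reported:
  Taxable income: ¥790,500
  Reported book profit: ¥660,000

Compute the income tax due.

Regular income tax:
  ¥650,000 × 9% = ¥58,500
  ¥140,500 × 20% = ¥28,100
  → ¥86,600

Alternative floor tax:
  Base (reported book profit): ¥660,000
  Less exemption ¥60,000 → base ¥600,000
  ¥600,000 × 19% = ¥114,000

¥114,000 > ¥86,600, so the alternative floor tax is the binding amount.

¥114,000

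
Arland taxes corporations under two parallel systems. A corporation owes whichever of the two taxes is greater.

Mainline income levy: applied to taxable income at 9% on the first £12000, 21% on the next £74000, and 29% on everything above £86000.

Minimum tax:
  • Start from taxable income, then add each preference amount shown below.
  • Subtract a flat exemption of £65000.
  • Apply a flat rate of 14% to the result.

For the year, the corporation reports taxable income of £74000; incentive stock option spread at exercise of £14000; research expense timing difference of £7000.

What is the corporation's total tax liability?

£14100

Minimum tax:
  Adjusted income: £74000 + £14000 + £7000 = £95000
  Less exemption £65000 → base £30000
  £30000 × 14% = £4200

Mainline income levy:
  £12000 × 9% = £1080
  £62000 × 21% = £13020
  → £14100

£14100 > £4200, so the mainline income levy governs.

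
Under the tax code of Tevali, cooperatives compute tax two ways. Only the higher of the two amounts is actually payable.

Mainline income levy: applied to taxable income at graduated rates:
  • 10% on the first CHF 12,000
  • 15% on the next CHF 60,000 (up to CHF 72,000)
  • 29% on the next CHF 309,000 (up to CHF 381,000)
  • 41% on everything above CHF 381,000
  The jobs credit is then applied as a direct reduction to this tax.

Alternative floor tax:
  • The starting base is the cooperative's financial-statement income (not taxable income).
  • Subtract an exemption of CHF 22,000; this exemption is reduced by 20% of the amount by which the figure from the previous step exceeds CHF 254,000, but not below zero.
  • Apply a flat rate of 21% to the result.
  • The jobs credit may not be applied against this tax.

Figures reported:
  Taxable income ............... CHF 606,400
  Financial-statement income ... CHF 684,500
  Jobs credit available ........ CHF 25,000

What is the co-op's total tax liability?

Mainline income levy:
  CHF 12,000 × 10% = CHF 1,200
  CHF 60,000 × 15% = CHF 9,000
  CHF 309,000 × 29% = CHF 89,610
  CHF 225,400 × 41% = CHF 92,414
  → CHF 192,224
  Less jobs credit CHF 25,000 → CHF 167,224

Alternative floor tax:
  Base (financial-statement income): CHF 684,500
  Exemption: 20% × (CHF 684,500 − CHF 254,000) = CHF 86,100 ≥ CHF 22,000, so the exemption is fully phased out
  Base: CHF 684,500 − CHF 0 = CHF 684,500
  CHF 684,500 × 21% = CHF 143,745

CHF 167,224 > CHF 143,745, so the mainline income levy governs.

CHF 167,224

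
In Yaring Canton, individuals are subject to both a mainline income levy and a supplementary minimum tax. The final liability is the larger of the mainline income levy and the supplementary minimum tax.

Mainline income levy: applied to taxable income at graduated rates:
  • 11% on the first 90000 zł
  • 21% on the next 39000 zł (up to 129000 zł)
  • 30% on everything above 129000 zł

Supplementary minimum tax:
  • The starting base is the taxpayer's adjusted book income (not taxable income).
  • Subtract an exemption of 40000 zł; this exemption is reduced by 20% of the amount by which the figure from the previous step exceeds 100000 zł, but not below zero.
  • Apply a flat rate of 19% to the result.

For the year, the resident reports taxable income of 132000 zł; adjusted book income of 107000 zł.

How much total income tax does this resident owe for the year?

Supplementary minimum tax:
  Base (adjusted book income): 107000 zł
  Exemption: 40000 zł − 20% × (107000 zł − 100000 zł) = 40000 zł − 1400 zł = 38600 zł
  Base: 107000 zł − 38600 zł = 68400 zł
  68400 zł × 19% = 12996 zł

Mainline income levy:
  90000 zł × 11% = 9900 zł
  39000 zł × 21% = 8190 zł
  3000 zł × 30% = 900 zł
  → 18990 zł

18990 zł > 12996 zł, so the mainline income levy governs.

18990 zł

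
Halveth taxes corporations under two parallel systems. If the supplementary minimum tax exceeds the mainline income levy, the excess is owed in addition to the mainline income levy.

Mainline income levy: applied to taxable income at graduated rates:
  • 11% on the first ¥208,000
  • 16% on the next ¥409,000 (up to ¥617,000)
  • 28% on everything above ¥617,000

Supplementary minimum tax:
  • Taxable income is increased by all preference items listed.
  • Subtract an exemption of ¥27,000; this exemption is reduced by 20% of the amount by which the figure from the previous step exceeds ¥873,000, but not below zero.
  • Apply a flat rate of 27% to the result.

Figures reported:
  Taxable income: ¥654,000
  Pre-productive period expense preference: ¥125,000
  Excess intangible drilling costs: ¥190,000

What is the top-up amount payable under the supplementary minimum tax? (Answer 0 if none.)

Supplementary minimum tax:
  Adjusted income: ¥654,000 + ¥125,000 + ¥190,000 = ¥969,000
  Exemption: ¥27,000 − 20% × (¥969,000 − ¥873,000) = ¥27,000 − ¥19,200 = ¥7,800
  Base: ¥969,000 − ¥7,800 = ¥961,200
  ¥961,200 × 27% = ¥259,524

Mainline income levy:
  ¥208,000 × 11% = ¥22,880
  ¥409,000 × 16% = ¥65,440
  ¥37,000 × 28% = ¥10,360
  → ¥98,680

Excess of supplementary minimum tax over mainline income levy: ¥259,524 − ¥98,680 = ¥160,844.

¥160,844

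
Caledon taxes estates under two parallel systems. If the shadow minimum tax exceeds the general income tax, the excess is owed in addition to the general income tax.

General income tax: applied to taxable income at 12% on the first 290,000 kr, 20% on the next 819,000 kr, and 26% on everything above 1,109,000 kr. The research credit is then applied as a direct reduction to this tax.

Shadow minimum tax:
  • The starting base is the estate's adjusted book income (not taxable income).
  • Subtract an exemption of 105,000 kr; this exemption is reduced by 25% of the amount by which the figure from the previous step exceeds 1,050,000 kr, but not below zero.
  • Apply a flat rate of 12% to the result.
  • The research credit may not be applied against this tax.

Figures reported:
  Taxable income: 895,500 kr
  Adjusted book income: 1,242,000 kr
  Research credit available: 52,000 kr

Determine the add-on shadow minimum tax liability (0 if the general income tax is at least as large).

38,300 kr

General income tax:
  290,000 kr × 12% = 34,800 kr
  605,500 kr × 20% = 121,100 kr
  → 155,900 kr
  Less research credit 52,000 kr → 103,900 kr

Shadow minimum tax:
  Base (adjusted book income): 1,242,000 kr
  Exemption: 105,000 kr − 25% × (1,242,000 kr − 1,050,000 kr) = 105,000 kr − 48,000 kr = 57,000 kr
  Base: 1,242,000 kr − 57,000 kr = 1,185,000 kr
  1,185,000 kr × 12% = 142,200 kr

Excess of shadow minimum tax over general income tax: 142,200 kr − 103,900 kr = 38,300 kr.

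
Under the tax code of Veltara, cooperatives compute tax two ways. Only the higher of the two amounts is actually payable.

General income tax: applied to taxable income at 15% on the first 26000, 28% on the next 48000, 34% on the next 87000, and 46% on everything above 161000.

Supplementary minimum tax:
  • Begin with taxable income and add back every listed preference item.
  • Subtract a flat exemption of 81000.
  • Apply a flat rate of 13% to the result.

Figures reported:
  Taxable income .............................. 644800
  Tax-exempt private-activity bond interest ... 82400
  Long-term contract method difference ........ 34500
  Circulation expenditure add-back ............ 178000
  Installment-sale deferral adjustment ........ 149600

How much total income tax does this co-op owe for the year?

Supplementary minimum tax:
  Adjusted income: 644800 + 82400 + 34500 + 178000 + 149600 = 1089300
  Less exemption 81000 → base 1008300
  1008300 × 13% = 131079

General income tax:
  26000 × 15% = 3900
  48000 × 28% = 13440
  87000 × 34% = 29580
  483800 × 46% = 222548
  → 269468

269468 > 131079, so the general income tax governs.

269468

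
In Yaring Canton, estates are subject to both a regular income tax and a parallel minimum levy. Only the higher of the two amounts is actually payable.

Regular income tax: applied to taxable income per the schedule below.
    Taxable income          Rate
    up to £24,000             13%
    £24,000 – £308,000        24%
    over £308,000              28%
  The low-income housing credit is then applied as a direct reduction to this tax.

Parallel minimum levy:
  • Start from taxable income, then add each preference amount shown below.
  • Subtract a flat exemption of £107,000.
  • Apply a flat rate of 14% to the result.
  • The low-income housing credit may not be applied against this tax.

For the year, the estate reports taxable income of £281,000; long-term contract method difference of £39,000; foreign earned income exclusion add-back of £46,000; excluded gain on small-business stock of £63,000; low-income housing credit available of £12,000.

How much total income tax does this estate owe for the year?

£52,800

Regular income tax:
  £24,000 × 13% = £3,120
  £257,000 × 24% = £61,680
  → £64,800
  Less low-income housing credit £12,000 → £52,800

Parallel minimum levy:
  Adjusted income: £281,000 + £39,000 + £46,000 + £63,000 = £429,000
  Less exemption £107,000 → base £322,000
  £322,000 × 14% = £45,080

£52,800 > £45,080, so the regular income tax governs.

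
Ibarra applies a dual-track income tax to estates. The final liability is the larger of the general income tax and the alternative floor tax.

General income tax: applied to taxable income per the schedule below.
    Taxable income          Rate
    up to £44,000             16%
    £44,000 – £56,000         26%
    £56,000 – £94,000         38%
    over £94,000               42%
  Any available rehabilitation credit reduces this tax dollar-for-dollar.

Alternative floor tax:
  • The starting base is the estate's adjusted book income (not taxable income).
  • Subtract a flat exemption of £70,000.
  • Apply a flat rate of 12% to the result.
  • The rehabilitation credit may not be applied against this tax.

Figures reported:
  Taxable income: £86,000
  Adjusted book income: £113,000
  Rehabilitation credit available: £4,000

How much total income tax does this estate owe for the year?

£17,560

Alternative floor tax:
  Base (adjusted book income): £113,000
  Less exemption £70,000 → base £43,000
  £43,000 × 12% = £5,160

General income tax:
  £44,000 × 16% = £7,040
  £12,000 × 26% = £3,120
  £30,000 × 38% = £11,400
  → £21,560
  Less rehabilitation credit £4,000 → £17,560

£17,560 > £5,160, so the general income tax governs.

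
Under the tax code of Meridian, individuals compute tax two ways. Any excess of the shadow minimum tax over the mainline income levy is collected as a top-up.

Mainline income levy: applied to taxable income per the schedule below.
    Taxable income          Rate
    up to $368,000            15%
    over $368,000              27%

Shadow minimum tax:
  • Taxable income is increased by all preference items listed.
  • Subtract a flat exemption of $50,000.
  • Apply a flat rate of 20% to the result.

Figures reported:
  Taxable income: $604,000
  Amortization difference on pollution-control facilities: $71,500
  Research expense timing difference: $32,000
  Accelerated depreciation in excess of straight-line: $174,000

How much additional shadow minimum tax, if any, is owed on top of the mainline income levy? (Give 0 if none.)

Mainline income levy:
  $368,000 × 15% = $55,200
  $236,000 × 27% = $63,720
  → $118,920

Shadow minimum tax:
  Adjusted income: $604,000 + $71,500 + $32,000 + $174,000 = $881,500
  Less exemption $50,000 → base $831,500
  $831,500 × 20% = $166,300

Excess of shadow minimum tax over mainline income levy: $166,300 − $118,920 = $47,380.

$47,380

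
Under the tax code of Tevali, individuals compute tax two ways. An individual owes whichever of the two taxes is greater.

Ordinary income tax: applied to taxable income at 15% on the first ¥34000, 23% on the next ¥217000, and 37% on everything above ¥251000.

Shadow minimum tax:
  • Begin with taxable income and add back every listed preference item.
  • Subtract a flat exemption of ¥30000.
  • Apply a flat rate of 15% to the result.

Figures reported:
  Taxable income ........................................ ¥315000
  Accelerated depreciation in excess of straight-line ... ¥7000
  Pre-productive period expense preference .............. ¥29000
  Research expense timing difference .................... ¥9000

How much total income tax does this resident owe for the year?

Shadow minimum tax:
  Adjusted income: ¥315000 + ¥7000 + ¥29000 + ¥9000 = ¥360000
  Less exemption ¥30000 → base ¥330000
  ¥330000 × 15% = ¥49500

Ordinary income tax:
  ¥34000 × 15% = ¥5100
  ¥217000 × 23% = ¥49910
  ¥64000 × 37% = ¥23680
  → ¥78690

¥78690 > ¥49500, so the ordinary income tax governs.

¥78690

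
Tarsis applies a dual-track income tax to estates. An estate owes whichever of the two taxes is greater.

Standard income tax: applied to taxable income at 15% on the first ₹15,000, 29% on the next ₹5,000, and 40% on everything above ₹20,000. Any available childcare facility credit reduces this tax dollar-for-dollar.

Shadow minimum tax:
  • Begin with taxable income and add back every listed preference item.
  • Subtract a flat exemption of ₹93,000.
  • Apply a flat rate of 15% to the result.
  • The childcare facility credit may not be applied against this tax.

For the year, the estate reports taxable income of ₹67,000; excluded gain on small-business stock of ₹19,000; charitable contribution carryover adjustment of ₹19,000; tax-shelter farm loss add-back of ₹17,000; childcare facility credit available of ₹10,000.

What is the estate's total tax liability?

₹12,500

Shadow minimum tax:
  Adjusted income: ₹67,000 + ₹19,000 + ₹19,000 + ₹17,000 = ₹122,000
  Less exemption ₹93,000 → base ₹29,000
  ₹29,000 × 15% = ₹4,350

Standard income tax:
  ₹15,000 × 15% = ₹2,250
  ₹5,000 × 29% = ₹1,450
  ₹47,000 × 40% = ₹18,800
  → ₹22,500
  Less childcare facility credit ₹10,000 → ₹12,500

₹12,500 > ₹4,350, so the standard income tax governs.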